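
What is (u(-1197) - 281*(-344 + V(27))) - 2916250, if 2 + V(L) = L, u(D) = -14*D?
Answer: -2809853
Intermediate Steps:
V(L) = -2 + L
(u(-1197) - 281*(-344 + V(27))) - 2916250 = (-14*(-1197) - 281*(-344 + (-2 + 27))) - 2916250 = (16758 - 281*(-344 + 25)) - 2916250 = (16758 - 281*(-319)) - 2916250 = (16758 + 89639) - 2916250 = 106397 - 2916250 = -2809853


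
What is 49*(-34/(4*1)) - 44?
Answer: -921/2 ≈ -460.50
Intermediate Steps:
49*(-34/(4*1)) - 44 = 49*(-34/4) - 44 = 49*(-34*1/4) - 44 = 49*(-17/2) - 44 = -833/2 - 44 = -921/2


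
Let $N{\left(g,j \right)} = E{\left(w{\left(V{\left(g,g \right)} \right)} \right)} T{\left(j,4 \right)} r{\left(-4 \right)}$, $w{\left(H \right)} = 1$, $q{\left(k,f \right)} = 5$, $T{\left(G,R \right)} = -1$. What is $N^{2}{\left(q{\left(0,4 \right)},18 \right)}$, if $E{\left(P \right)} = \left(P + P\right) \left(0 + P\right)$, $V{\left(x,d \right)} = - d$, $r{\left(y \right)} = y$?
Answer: $64$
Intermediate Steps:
$E{\left(P \right)} = 2 P^{2}$ ($E{\left(P \right)} = 2 P P = 2 P^{2}$)
$N{\left(g,j \right)} = 8$ ($N{\left(g,j \right)} = 2 \cdot 1^{2} \left(\left(-1\right) \left(-4\right)\right) = 2 \cdot 1 \cdot 4 = 2 \cdot 4 = 8$)
$N^{2}{\left(q{\left(0,4 \right)},18 \right)} = 8^{2} = 64$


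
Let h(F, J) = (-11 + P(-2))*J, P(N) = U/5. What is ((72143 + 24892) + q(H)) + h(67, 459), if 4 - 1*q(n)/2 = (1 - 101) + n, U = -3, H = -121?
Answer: 460803/5 ≈ 92161.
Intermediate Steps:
P(N) = -⅗ (P(N) = -3/5 = -3*⅕ = -⅗)
q(n) = 208 - 2*n (q(n) = 8 - 2*((1 - 101) + n) = 8 - 2*(-100 + n) = 8 + (200 - 2*n) = 208 - 2*n)
h(F, J) = -58*J/5 (h(F, J) = (-11 - ⅗)*J = -58*J/5)
((72143 + 24892) + q(H)) + h(67, 459) = ((72143 + 24892) + (208 - 2*(-121))) - 58/5*459 = (97035 + (208 + 242)) - 26622/5 = (97035 + 450) - 26622/5 = 97485 - 26622/5 = 460803/5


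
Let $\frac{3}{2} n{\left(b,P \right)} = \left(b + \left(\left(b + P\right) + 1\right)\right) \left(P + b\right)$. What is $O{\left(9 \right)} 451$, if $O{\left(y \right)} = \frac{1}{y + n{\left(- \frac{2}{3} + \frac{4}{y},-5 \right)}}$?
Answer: $\frac{109593}{5947} \approx 18.428$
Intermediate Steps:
$n{\left(b,P \right)} = \frac{2 \left(P + b\right) \left(1 + P + 2 b\right)}{3}$ ($n{\left(b,P \right)} = \frac{2 \left(b + \left(\left(b + P\right) + 1\right)\right) \left(P + b\right)}{3} = \frac{2 \left(b + \left(\left(P + b\right) + 1\right)\right) \left(P + b\right)}{3} = \frac{2 \left(b + \left(1 + P + b\right)\right) \left(P + b\right)}{3} = \frac{2 \left(1 + P + 2 b\right) \left(P + b\right)}{3} = \frac{2 \left(P + b\right) \left(1 + P + 2 b\right)}{3}$)
$O{\left(y \right)} = \frac{1}{\frac{176}{9} + y - \frac{112}{3 y} + \frac{4 \left(- \frac{2}{3} + \frac{4}{y}\right)^{2}}{3}}$ ($O{\left(y \right)} = \frac{1}{y + \left(\frac{2}{3} \left(-5\right) + \frac{2 \left(- \frac{2}{3} + \frac{4}{y}\right)}{3} + \frac{2 \left(-5\right)^{2}}{3} + \frac{4 \left(- \frac{2}{3} + \frac{4}{y}\right)^{2}}{3} + 2 \left(-5\right) \left(- \frac{2}{3} + \frac{4}{y}\right)\right)} = \frac{1}{y + \left(- \frac{10}{3} + \frac{2 \left(\left(-2\right) \frac{1}{3} + \frac{4}{y}\right)}{3} + \frac{2}{3} \cdot 25 + \frac{4 \left(\left(-2\right) \frac{1}{3} + \frac{4}{y}\right)^{2}}{3} + 2 \left(-5\right) \left(\left(-2\right) \frac{1}{3} + \frac{4}{y}\right)\right)} = \frac{1}{y + \left(- \frac{10}{3} + \frac{2 \left(- \frac{2}{3} + \frac{4}{y}\right)}{3} + \frac{50}{3} + \frac{4 \left(- \frac{2}{3} + \frac{4}{y}\right)^{2}}{3} + 2 \left(-5\right) \left(- \frac{2}{3} + \frac{4}{y}\right)\right)} = \frac{1}{y + \left(- \frac{10}{3} - \left(\frac{4}{9} - \frac{8}{3 y}\right) + \frac{50}{3} + \frac{4 \left(- \frac{2}{3} + \frac{4}{y}\right)^{2}}{3} + \left(\frac{20}{3} - \frac{40}{y}\right)\right)} = \frac{1}{y + \left(\frac{176}{9} - \frac{112}{3 y} + \frac{4 \left(- \frac{2}{3} + \frac{4}{y}\right)^{2}}{3}\right)} = \frac{1}{\frac{176}{9} + y - \frac{112}{3 y} + \frac{4 \left(- \frac{2}{3} + \frac{4}{y}\right)^{2}}{3}}$)
$O{\left(9 \right)} 451 = \frac{27 \cdot 9^{2}}{576 - 10800 + 27 \cdot 9^{3} + 544 \cdot 9^{2}} \cdot 451 = 27 \cdot 81 \frac{1}{576 - 10800 + 27 \cdot 729 + 544 \cdot 81} \cdot 451 = 27 \cdot 81 \frac{1}{576 - 10800 + 19683 + 44064} \cdot 451 = 27 \cdot 81 \cdot \frac{1}{53523} \cdot 451 = \frac{243}{5947} \cdot 451 = \frac{109593}{5947}$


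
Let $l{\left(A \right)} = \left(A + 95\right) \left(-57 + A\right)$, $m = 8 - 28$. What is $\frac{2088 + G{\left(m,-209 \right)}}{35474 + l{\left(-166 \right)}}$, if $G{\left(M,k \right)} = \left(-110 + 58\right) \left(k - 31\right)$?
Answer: $\frac{14568}{51307} \approx 0.28394$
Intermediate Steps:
$m = -20$ ($m = 8 - 28 = -20$)
$G{\left(M,k \right)} = 1612 - 52 k$ ($G{\left(M,k \right)} = - 52 \left(-31 + k\right) = 1612 - 52 k$)
$l{\left(A \right)} = \left(-57 + A\right) \left(95 + A\right)$ ($l{\left(A \right)} = \left(95 + A\right) \left(-57 + A\right) = \left(-57 + A\right) \left(95 + A\right)$)
$\frac{2088 + G{\left(m,-209 \right)}}{35474 + l{\left(-166 \right)}} = \frac{2088 + \left(1612 - -10868\right)}{35474 + \left(-5415 + \left(-166\right)^{2} + 38 \left(-166\right)\right)} = \frac{2088 + \left(1612 + 10868\right)}{35474 - -15833} = \frac{2088 + 12480}{35474 + 15833} = \frac{14568}{51307}$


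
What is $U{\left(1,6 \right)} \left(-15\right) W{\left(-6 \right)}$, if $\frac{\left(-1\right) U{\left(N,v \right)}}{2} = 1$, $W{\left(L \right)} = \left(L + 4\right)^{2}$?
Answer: $120$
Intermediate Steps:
$W{\left(L \right)} = \left(4 + L\right)^{2}$
$U{\left(N,v \right)} = -2$ ($U{\left(N,v \right)} = \left(-2\right) 1 = -2$)
$U{\left(1,6 \right)} \left(-15\right) W{\left(-6 \right)} = \left(-2\right) \left(-15\right) \left(4 - 6\right)^{2} = 30 \left(-2\right)^{2} = 30 \cdot 4 = 120$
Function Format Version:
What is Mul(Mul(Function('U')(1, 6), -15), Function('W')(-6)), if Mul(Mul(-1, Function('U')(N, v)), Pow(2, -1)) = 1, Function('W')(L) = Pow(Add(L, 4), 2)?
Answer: 120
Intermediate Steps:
Function('W')(L) = Pow(Add(4, L), 2)
Function('U')(N, v) = -2 (Function('U')(N, v) = Mul(-2, 1) = -2)
Mul(Mul(Function('U')(1, 6), -15), Function('W')(-6)) = Mul(Mul(-2, -15), Pow(Add(4, -6), 2)) = Mul(30, Pow(-2, 2)) = Mul(30, 4) = 120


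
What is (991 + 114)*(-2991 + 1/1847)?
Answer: -6104435480/1847 ≈ -3.3051e+6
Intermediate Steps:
(991 + 114)*(-2991 + 1/1847) = 1105*(-2991 + 1/1847) = 1105*(-5524376/1847) = -6104435480/1847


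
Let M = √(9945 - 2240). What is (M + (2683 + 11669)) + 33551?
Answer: 47903 + √7705 ≈ 47991.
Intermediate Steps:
M = √7705 ≈ 87.778
(M + (2683 + 11669)) + 33551 = (√7705 + (2683 + 11669)) + 33551 = (√7705 + 14352) + 33551 = (14352 + √7705) + 33551 = 47903 + √7705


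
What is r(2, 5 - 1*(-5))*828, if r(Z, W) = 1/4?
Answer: 207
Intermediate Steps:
r(Z, W) = 1/4
r(2, 5 - 1*(-5))*828 = (1/4)*828 = 207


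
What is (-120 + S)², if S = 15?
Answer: 11025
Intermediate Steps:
(-120 + S)² = (-120 + 15)² = (-105)² = 11025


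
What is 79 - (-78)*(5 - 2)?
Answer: 313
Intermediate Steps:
79 - (-78)*(5 - 2) = 79 - (-78)*3 = 79 - 78*(-3) = 79 + 234 = 313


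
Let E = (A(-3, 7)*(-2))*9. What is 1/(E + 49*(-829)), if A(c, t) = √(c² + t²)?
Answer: -40621/1650046849 + 18*√58/1650046849 ≈ -2.4535e-5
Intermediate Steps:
E = -18*√58 (E = (√((-3)² + 7²)*(-2))*9 = (√(9 + 49)*(-2))*9 = (√58*(-2))*9 = -2*√58*9 = -18*√58 ≈ -137.08)
1/(E + 49*(-829)) = 1/(-18*√58 + 49*(-829)) = 1/(-18*√58 - 40621) = 1/(-40621 - 18*√58)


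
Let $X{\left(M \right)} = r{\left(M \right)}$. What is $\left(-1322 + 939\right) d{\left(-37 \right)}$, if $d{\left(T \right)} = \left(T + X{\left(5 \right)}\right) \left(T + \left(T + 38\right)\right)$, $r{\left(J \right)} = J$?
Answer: $-441216$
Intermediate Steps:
$X{\left(M \right)} = M$
$d{\left(T \right)} = \left(5 + T\right) \left(38 + 2 T\right)$ ($d{\left(T \right)} = \left(T + 5\right) \left(T + \left(T + 38\right)\right) = \left(5 + T\right) \left(T + \left(38 + T\right)\right) = \left(5 + T\right) \left(38 + 2 T\right)$)
$\left(-1322 + 939\right) d{\left(-37 \right)} = \left(-1322 + 939\right) \left(190 + 2 \left(-37\right)^{2} + 48 \left(-37\right)\right) = - 383 \left(190 + 2 \cdot 1369 - 1776\right) = - 383 \left(190 + 2738 - 1776\right) = \left(-383\right) 1152 = -441216$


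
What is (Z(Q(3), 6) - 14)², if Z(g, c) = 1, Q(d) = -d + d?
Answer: 169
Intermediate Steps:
Q(d) = 0
(Z(Q(3), 6) - 14)² = (1 - 14)² = (-13)² = 169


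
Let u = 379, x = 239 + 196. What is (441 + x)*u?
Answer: 332004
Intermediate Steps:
x = 435
(441 + x)*u = (441 + 435)*379 = 876*379 = 332004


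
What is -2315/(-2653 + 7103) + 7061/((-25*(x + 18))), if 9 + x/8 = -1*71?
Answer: -45768/691975 ≈ -0.066141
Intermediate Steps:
x = -640 (x = -72 + 8*(-1*71) = -72 + 8*(-71) = -72 - 568 = -640)
-2315/(-2653 + 7103) + 7061/((-25*(x + 18))) = -2315/(-2653 + 7103) + 7061/((-25*(-640 + 18))) = -2315/4450 + 7061/((-25*(-622))) = -2315*1/4450 + 7061/15550 = -463/890 + 7061*(1/15550) = -463/890 + 7061/15550 = -45768/691975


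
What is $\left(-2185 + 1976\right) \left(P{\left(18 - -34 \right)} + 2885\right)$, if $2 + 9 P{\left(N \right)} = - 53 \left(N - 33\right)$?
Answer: $- \frac{5215804}{9} \approx -5.7953 \cdot 10^{5}$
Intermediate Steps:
$P{\left(N \right)} = \frac{1747}{9} - \frac{53 N}{9}$ ($P{\left(N \right)} = - \frac{2}{9} + \frac{\left(-53\right) \left(N - 33\right)}{9} = - \frac{2}{9} + \frac{\left(-53\right) \left(-33 + N\right)}{9} = - \frac{2}{9} + \frac{1749 - 53 N}{9} = - \frac{2}{9} - \left(- \frac{583}{3} + \frac{53 N}{9}\right) = \frac{1747}{9} - \frac{53 N}{9}$)
$\left(-2185 + 1976\right) \left(P{\left(18 - -34 \right)} + 2885\right) = \left(-2185 + 1976\right) \left(\left(\frac{1747}{9} - \frac{53 \left(18 - -34\right)}{9}\right) + 2885\right) = - 209 \left(\left(\frac{1747}{9} - \frac{53 \left(18 + 34\right)}{9}\right) + 2885\right) = - 209 \left(\left(\frac{1747}{9} - \frac{2756}{9}\right) + 2885\right) = - 209 \left(- \frac{1009}{9} + 2885\right) = \left(-209\right) \frac{24956}{9} = - \frac{5215804}{9}$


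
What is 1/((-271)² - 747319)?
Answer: -1/673878 ≈ -1.4839e-6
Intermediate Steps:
1/((-271)² - 747319) = 1/(73441 - 747319) = 1/(-673878) = -1/673878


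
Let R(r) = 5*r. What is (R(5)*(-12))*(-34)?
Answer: 10200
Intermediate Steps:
(R(5)*(-12))*(-34) = ((5*5)*(-12))*(-34) = (25*(-12))*(-34) = -300*(-34) = 10200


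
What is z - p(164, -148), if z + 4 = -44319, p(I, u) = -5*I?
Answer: -43503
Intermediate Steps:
z = -44323 (z = -4 - 44319 = -44323)
z - p(164, -148) = -44323 - (-5)*164 = -44323 - 1*(-820) = -44323 + 820 = -43503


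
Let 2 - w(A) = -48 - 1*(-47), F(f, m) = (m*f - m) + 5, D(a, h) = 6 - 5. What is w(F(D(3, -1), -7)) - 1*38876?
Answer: -38873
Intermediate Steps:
D(a, h) = 1
F(f, m) = 5 - m + f*m (F(f, m) = (f*m - m) + 5 = (-m + f*m) + 5 = 5 - m + f*m)
w(A) = 3 (w(A) = 2 - (-48 - 1*(-47)) = 2 - (-48 + 47) = 2 - 1*(-1) = 2 + 1 = 3)
w(F(D(3, -1), -7)) - 1*38876 = 3 - 1*38876 = 3 - 38876 = -38873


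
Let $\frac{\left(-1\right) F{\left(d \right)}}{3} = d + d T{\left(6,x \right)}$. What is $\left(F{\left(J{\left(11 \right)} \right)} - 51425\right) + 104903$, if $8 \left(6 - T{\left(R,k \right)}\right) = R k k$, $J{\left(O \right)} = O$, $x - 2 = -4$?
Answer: $53346$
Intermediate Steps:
$x = -2$ ($x = 2 - 4 = -2$)
$T{\left(R,k \right)} = 6 - \frac{R k^{2}}{8}$ ($T{\left(R,k \right)} = 6 - \frac{R k k}{8} = 6 - \frac{R k^{2}}{8}$)
$F{\left(d \right)} = - 12 d$ ($F{\left(d \right)} = - 3 \left(d + d \left(6 - \frac{3 \left(-2\right)^{2}}{4}\right)\right) = - 3 \left(d + d \left(6 - \frac{3}{4} \cdot 4\right)\right) = - 3 \left(d + d \left(6 - 3\right)\right) = - 3 \left(d + d 3\right) = - 3 \left(d + 3 d\right) = - 3 \cdot 4 d = - 12 d$)
$\left(F{\left(J{\left(11 \right)} \right)} - 51425\right) + 104903 = \left(\left(-12\right) 11 - 51425\right) + 104903 = \left(-132 + \left(\left(-66592 + 59655\right) - 44488\right)\right) + 104903 = \left(-132 - 51425\right) + 104903 = -51557 + 104903 = 53346$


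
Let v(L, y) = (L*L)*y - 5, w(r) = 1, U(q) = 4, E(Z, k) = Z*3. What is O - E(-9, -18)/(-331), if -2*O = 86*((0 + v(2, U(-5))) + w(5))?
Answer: -170823/331 ≈ -516.08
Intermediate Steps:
E(Z, k) = 3*Z
v(L, y) = -5 + y*L² (v(L, y) = L²*y - 5 = y*L² - 5 = -5 + y*L²)
O = -516 (O = -43*((0 + (-5 + 4*2²)) + 1) = -43*((0 + (-5 + 4*4)) + 1) = -43*((0 + (-5 + 16)) + 1) = -43*((0 + 11) + 1) = -43*(11 + 1) = -43*12 = -½*1032 = -516)
O - E(-9, -18)/(-331) = -516 - 3*(-9)/(-331) = -516 - (-27)*(-1)/331 = -516 - 1*27/331 = -516 - 27/331 = -170823/331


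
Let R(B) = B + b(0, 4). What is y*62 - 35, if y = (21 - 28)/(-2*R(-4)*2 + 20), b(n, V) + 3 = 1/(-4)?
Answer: -307/7 ≈ -43.857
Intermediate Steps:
b(n, V) = -13/4 (b(n, V) = -3 + 1/(-4) = -3 - ¼ = -13/4)
R(B) = -13/4 + B (R(B) = B - 13/4 = -13/4 + B)
y = -⅐ (y = (21 - 28)/(-2*(-13/4 - 4)*2 + 20) = -7/(-2*(-29/4)*2 + 20) = -7/((29/2)*2 + 20) = -7/(29 + 20) = -7/49 = -7*1/49 = -⅐ ≈ -0.14286)
y*62 - 35 = -⅐*62 - 35 = -62/7 - 35 = -307/7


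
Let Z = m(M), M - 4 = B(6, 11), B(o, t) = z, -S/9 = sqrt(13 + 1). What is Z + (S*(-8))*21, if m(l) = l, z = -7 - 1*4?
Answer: -7 + 1512*sqrt(14) ≈ 5650.4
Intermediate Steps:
S = -9*sqrt(14) (S = -9*sqrt(13 + 1) = -9*sqrt(14) ≈ -33.675)
z = -11 (z = -7 - 4 = -11)
B(o, t) = -11
M = -7 (M = 4 - 11 = -7)
Z = -7
Z + (S*(-8))*21 = -7 + (-9*sqrt(14)*(-8))*21 = -7 + (72*sqrt(14))*21 = -7 + 1512*sqrt(14)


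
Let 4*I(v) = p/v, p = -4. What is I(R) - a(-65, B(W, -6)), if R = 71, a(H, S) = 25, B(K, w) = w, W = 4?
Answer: -1776/71 ≈ -25.014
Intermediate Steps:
I(v) = -1/v (I(v) = (-4/v)/4 = -1/v)
I(R) - a(-65, B(W, -6)) = -1/71 - 1*25 = -1*1/71 - 25 = -1/71 - 25 = -1776/71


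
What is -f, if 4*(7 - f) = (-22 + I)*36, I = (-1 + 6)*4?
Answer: -25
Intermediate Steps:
I = 20 (I = 5*4 = 20)
f = 25 (f = 7 - (-22 + 20)*36/4 = 7 - (-1)*36/2 = 7 - ¼*(-72) = 7 + 18 = 25)
-f = -1*25 = -25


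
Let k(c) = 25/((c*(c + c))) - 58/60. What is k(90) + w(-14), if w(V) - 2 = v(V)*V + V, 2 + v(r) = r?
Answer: 683753/3240 ≈ 211.03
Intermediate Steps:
v(r) = -2 + r
w(V) = 2 + V + V*(-2 + V) (w(V) = 2 + ((-2 + V)*V + V) = 2 + (V*(-2 + V) + V) = 2 + (V + V*(-2 + V)) = 2 + V + V*(-2 + V))
k(c) = -29/30 + 25/(2*c²) (k(c) = 25/((c*(2*c))) - 58*1/60 = 25/((2*c²)) - 29/30 = 25*(1/(2*c²)) - 29/30 = 25/(2*c²) - 29/30 = -29/30 + 25/(2*c²))
k(90) + w(-14) = (-29/30 + (25/2)/90²) + (2 + (-14)² - 1*(-14)) = (-29/30 + (25/2)*(1/8100)) + (2 + 196 + 14) = (-29/30 + 1/648) + 212 = -3127/3240 + 212 = 683753/3240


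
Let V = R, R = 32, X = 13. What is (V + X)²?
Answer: 2025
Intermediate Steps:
V = 32
(V + X)² = (32 + 13)² = 45² = 2025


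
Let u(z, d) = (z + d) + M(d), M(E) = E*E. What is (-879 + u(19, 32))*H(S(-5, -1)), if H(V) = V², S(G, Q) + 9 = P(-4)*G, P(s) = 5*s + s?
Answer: 2414916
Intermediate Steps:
P(s) = 6*s
S(G, Q) = -9 - 24*G (S(G, Q) = -9 + (6*(-4))*G = -9 - 24*G)
M(E) = E²
u(z, d) = d + z + d² (u(z, d) = (z + d) + d² = (d + z) + d² = d + z + d²)
(-879 + u(19, 32))*H(S(-5, -1)) = (-879 + (32 + 19 + 32²))*(-9 - 24*(-5))² = (-879 + (32 + 19 + 1024))*(-9 + 120)² = (-879 + 1075)*111² = 196*12321 = 2414916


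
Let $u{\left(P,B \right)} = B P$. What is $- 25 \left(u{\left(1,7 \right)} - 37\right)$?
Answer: $750$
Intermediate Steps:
$- 25 \left(u{\left(1,7 \right)} - 37\right) = - 25 \left(7 \cdot 1 - 37\right) = - 25 \left(7 - 37\right) = \left(-25\right) \left(-30\right) = 750$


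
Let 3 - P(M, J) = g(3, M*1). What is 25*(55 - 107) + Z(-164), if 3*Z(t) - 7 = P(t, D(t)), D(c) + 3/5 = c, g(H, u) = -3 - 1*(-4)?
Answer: -1297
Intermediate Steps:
g(H, u) = 1 (g(H, u) = -3 + 4 = 1)
D(c) = -⅗ + c
P(M, J) = 2 (P(M, J) = 3 - 1*1 = 3 - 1 = 2)
Z(t) = 3 (Z(t) = 7/3 + (⅓)*2 = 7/3 + ⅔ = 3)
25*(55 - 107) + Z(-164) = 25*(55 - 107) + 3 = 25*(-52) + 3 = -1300 + 3 = -1297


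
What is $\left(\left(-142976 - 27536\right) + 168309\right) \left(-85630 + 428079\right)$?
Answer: $-754415147$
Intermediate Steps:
$\left(\left(-142976 - 27536\right) + 168309\right) \left(-85630 + 428079\right) = \left(-170512 + 168309\right) 342449 = \left(-2203\right) 342449 = -754415147$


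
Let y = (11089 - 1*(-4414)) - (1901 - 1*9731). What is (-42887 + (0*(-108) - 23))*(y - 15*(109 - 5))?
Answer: -934279430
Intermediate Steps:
y = 23333 (y = (11089 + 4414) - (1901 - 9731) = 15503 - 1*(-7830) = 15503 + 7830 = 23333)
(-42887 + (0*(-108) - 23))*(y - 15*(109 - 5)) = (-42887 + (0*(-108) - 23))*(23333 - 15*(109 - 5)) = (-42887 + (0 - 23))*(23333 - 15*104) = (-42887 - 23)*(23333 - 1560) = -42910*21773 = -934279430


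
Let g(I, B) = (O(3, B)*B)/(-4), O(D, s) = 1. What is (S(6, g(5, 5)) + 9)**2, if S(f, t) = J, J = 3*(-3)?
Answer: 0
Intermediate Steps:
J = -9
g(I, B) = -B/4 (g(I, B) = (1*B)/(-4) = B*(-1/4) = -B/4)
S(f, t) = -9
(S(6, g(5, 5)) + 9)**2 = (-9 + 9)**2 = 0**2 = 0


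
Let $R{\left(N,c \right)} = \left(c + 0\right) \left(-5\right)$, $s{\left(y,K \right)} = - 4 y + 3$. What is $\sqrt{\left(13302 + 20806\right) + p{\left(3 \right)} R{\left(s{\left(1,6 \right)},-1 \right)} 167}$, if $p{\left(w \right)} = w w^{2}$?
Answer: $\sqrt{56653} \approx 238.02$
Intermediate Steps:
$s{\left(y,K \right)} = 3 - 4 y$
$p{\left(w \right)} = w^{3}$
$R{\left(N,c \right)} = - 5 c$ ($R{\left(N,c \right)} = c \left(-5\right) = - 5 c$)
$\sqrt{\left(13302 + 20806\right) + p{\left(3 \right)} R{\left(s{\left(1,6 \right)},-1 \right)} 167} = \sqrt{\left(13302 + 20806\right) + 3^{3} \left(\left(-5\right) \left(-1\right)\right) 167} = \sqrt{34108 + 27 \cdot 5 \cdot 167} = \sqrt{34108 + 135 \cdot 167} = \sqrt{34108 + 22545} = \sqrt{56653}$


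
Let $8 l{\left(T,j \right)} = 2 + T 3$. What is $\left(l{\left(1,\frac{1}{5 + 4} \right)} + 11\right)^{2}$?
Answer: $\frac{8649}{64} \approx 135.14$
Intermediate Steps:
$l{\left(T,j \right)} = \frac{1}{4} + \frac{3 T}{8}$ ($l{\left(T,j \right)} = \frac{2 + T 3}{8} = \frac{2 + 3 T}{8} = \frac{1}{4} + \frac{3 T}{8}$)
$\left(l{\left(1,\frac{1}{5 + 4} \right)} + 11\right)^{2} = \left(\left(\frac{1}{4} + \frac{3}{8} \cdot 1\right) + 11\right)^{2} = \left(\left(\frac{1}{4} + \frac{3}{8}\right) + 11\right)^{2} = \left(\frac{5}{8} + 11\right)^{2} = \left(\frac{93}{8}\right)^{2} = \frac{8649}{64}$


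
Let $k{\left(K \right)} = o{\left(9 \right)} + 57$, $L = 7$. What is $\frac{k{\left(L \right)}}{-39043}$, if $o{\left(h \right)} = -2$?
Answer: $- \frac{55}{39043} \approx -0.0014087$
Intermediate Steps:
$k{\left(K \right)} = 55$ ($k{\left(K \right)} = -2 + 57 = 55$)
$\frac{k{\left(L \right)}}{-39043} = \frac{55}{-39043} = 55 \left(- \frac{1}{39043}\right) = - \frac{55}{39043}$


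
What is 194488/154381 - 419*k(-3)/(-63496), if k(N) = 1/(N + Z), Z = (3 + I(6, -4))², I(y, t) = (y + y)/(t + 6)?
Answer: 963303069383/764600926128 ≈ 1.2599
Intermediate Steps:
I(y, t) = 2*y/(6 + t) (I(y, t) = (2*y)/(6 + t) = 2*y/(6 + t))
Z = 81 (Z = (3 + 2*6/(6 - 4))² = (3 + 2*6/2)² = (3 + 2*6*(½))² = (3 + 6)² = 9² = 81)
k(N) = 1/(81 + N) (k(N) = 1/(N + 81) = 1/(81 + N))
194488/154381 - 419*k(-3)/(-63496) = 194488/154381 - 419/(81 - 3)/(-63496) = 194488*(1/154381) - 419/78*(-1/63496) = 194488/154381 - 419*1/78*(-1/63496) = 194488/154381 - 419/78*(-1/63496) = 194488/154381 + 419/4952688 = 963303069383/764600926128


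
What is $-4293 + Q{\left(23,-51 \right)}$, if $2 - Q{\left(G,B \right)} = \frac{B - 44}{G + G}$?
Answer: $- \frac{197291}{46} \approx -4288.9$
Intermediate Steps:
$Q{\left(G,B \right)} = 2 - \frac{-44 + B}{2 G}$ ($Q{\left(G,B \right)} = 2 - \frac{B - 44}{G + G} = 2 - \frac{-44 + B}{2 G}$)
$-4293 + Q{\left(23,-51 \right)} = -4293 + \frac{44 - -51 + 4 \cdot 23}{2 \cdot 23} = -4293 + \frac{1}{2} \cdot \frac{1}{23} \left(44 + 51 + 92\right) = -4293 + \frac{1}{2} \cdot \frac{1}{23} \cdot 187 = -4293 + \frac{187}{46} = - \frac{197291}{46}$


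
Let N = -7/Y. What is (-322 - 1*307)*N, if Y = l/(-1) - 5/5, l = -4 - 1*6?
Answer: 4403/9 ≈ 489.22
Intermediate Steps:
l = -10 (l = -4 - 6 = -10)
Y = 9 (Y = -10/(-1) - 5/5 = -10*(-1) - 5*⅕ = 10 - 1 = 9)
N = -7/9 ≈ -0.77778
(-322 - 1*307)*N = (-322 - 1*307)*(-7/9) = (-322 - 307)*(-7/9) = -629*(-7/9) = 4403/9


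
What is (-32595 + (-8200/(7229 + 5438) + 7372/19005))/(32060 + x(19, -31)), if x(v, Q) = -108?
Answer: -7846863299201/7692007375920 ≈ -1.0201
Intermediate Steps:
(-32595 + (-8200/(7229 + 5438) + 7372/19005))/(32060 + x(19, -31)) = (-32595 + (-8200/(7229 + 5438) + 7372/19005))/(32060 - 108) = (-32595 + (-8200/12667 + 7372*(1/19005)))/31952 = (-32595 + (-8200*1/12667 + 7372/19005))*(1/31952) = (-32595 + (-8200/12667 + 7372/19005))*(1/31952) = (-32595 - 62459876/240736335)*(1/31952) = -7846863299201/240736335*1/31952 = -7846863299201/7692007375920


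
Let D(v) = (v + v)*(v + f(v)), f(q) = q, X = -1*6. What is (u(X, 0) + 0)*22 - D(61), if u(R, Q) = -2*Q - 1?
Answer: -14906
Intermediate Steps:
X = -6
u(R, Q) = -1 - 2*Q
D(v) = 4*v² (D(v) = (v + v)*(v + v) = (2*v)*(2*v) = 4*v²)
(u(X, 0) + 0)*22 - D(61) = ((-1 - 2*0) + 0)*22 - 4*61² = ((-1 + 0) + 0)*22 - 4*3721 = (-1 + 0)*22 - 1*14884 = -1*22 - 14884 = -22 - 14884 = -14906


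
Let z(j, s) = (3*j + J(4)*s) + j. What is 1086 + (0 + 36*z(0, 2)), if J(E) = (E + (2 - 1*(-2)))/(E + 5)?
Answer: 1150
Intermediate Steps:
J(E) = (4 + E)/(5 + E) (J(E) = (E + (2 + 2))/(5 + E) = (E + 4)/(5 + E) = (4 + E)/(5 + E))
z(j, s) = 4*j + 8*s/9 (z(j, s) = (3*j + ((4 + 4)/(5 + 4))*s) + j = (3*j + (8/9)*s) + j = (3*j + ((1/9)*8)*s) + j = (3*j + 8*s/9) + j = 4*j + 8*s/9)
1086 + (0 + 36*z(0, 2)) = 1086 + (0 + 36*(4*0 + (8/9)*2)) = 1086 + (0 + 36*(0 + 16/9)) = 1086 + (0 + 36*(16/9)) = 1086 + (0 + 64) = 1086 + 64 = 1150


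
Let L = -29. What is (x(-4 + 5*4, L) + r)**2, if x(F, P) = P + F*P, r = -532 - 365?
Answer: 1932100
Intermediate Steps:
r = -897
(x(-4 + 5*4, L) + r)**2 = (-29*(1 + (-4 + 5*4)) - 897)**2 = (-29*(1 + (-4 + 20)) - 897)**2 = (-29*(1 + 16) - 897)**2 = (-29*17 - 897)**2 = (-493 - 897)**2 = (-1390)**2 = 1932100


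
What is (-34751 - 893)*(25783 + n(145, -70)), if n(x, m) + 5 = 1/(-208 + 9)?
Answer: -182847339724/199 ≈ -9.1883e+8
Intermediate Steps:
n(x, m) = -996/199 (n(x, m) = -5 + 1/(-208 + 9) = -5 + 1/(-199) = -5 - 1/199 = -996/199)
(-34751 - 893)*(25783 + n(145, -70)) = (-34751 - 893)*(25783 - 996/199) = -35644*5129821/199 = -182847339724/199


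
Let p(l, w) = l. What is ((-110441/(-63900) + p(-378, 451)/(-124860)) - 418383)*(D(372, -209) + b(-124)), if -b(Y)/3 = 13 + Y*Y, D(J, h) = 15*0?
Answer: 856161255503765101/44325300 ≈ 1.9315e+10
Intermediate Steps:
D(J, h) = 0
b(Y) = -39 - 3*Y² (b(Y) = -3*(13 + Y*Y) = -3*(13 + Y²) = -39 - 3*Y²)
((-110441/(-63900) + p(-378, 451)/(-124860)) - 418383)*(D(372, -209) + b(-124)) = ((-110441/(-63900) - 378/(-124860)) - 418383)*(0 + (-39 - 3*(-124)²)) = ((-110441*(-1/63900) - 378*(-1/124860)) - 418383)*(0 + (-39 - 3*15376)) = ((110441/63900 + 63/20810) - 418383)*(0 + (-39 - 46128)) = (230230291/132975900 - 418383)*(0 - 46167) = -55634625739409/132975900*(-46167) = 856161255503765101/44325300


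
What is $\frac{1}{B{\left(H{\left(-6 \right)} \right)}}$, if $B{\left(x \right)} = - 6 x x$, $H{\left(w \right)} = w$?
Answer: $- \frac{1}{216} \approx -0.0046296$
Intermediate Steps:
$B{\left(x \right)} = - 6 x^{2}$
$\frac{1}{B{\left(H{\left(-6 \right)} \right)}} = \frac{1}{\left(-6\right) \left(-6\right)^{2}} = \frac{1}{\left(-6\right) 36} = \frac{1}{-216} = - \frac{1}{216}$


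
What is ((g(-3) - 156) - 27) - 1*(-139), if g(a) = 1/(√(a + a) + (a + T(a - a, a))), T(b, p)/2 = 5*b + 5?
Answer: (-44*√6 + 307*I)/(√6 - 7*I) ≈ -43.873 - 0.044536*I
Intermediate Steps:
T(b, p) = 10 + 10*b (T(b, p) = 2*(5*b + 5) = 2*(5 + 5*b) = 10 + 10*b)
g(a) = 1/(10 + a + √2*√a) (g(a) = 1/(√(a + a) + (a + (10 + 10*(a - a)))) = 1/(√(2*a) + (a + (10 + 10*0))) = 1/(√2*√a + (a + (10 + 0))) = 1/(√2*√a + (a + 10)) = 1/(√2*√a + (10 + a)) = 1/(10 + a + √2*√a))
((g(-3) - 156) - 27) - 1*(-139) = ((1/(10 - 3 + √2*√(-3)) - 156) - 27) - 1*(-139) = ((1/(10 - 3 + √2*(I*√3)) - 156) - 27) + 139 = ((1/(10 - 3 + I*√6) - 156) - 27) + 139 = ((1/(7 + I*√6) - 156) - 27) + 139 = ((-156 + 1/(7 + I*√6)) - 27) + 139 = (-183 + 1/(7 + I*√6)) + 139 = -44 + 1/(7 + I*√6)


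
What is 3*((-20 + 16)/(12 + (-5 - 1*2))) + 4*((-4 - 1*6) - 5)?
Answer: -312/5 ≈ -62.400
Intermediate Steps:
3*((-20 + 16)/(12 + (-5 - 1*2))) + 4*((-4 - 1*6) - 5) = 3*(-4/(12 + (-5 - 2))) + 4*((-4 - 6) - 5) = 3*(-4/(12 - 7)) + 4*(-10 - 5) = 3*(-4/5) + 4*(-15) = 3*(-4*1/5) - 60 = 3*(-4/5) - 60 = -12/5 - 60 = -312/5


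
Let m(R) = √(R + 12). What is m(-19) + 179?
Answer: 179 + I*√7 ≈ 179.0 + 2.6458*I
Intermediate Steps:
m(R) = √(12 + R)
m(-19) + 179 = √(12 - 19) + 179 = √(-7) + 179 = I*√7 + 179 = 179 + I*√7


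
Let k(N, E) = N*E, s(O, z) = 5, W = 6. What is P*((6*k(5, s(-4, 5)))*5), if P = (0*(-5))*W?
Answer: 0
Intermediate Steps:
k(N, E) = E*N
P = 0 (P = (0*(-5))*6 = 0*6 = 0)
P*((6*k(5, s(-4, 5)))*5) = 0*((6*(5*5))*5) = 0*((6*25)*5) = 0*(150*5) = 0*750 = 0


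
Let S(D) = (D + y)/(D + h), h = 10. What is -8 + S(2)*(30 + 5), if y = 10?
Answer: 27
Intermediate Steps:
S(D) = 1 (S(D) = (D + 10)/(D + 10) = (10 + D)/(10 + D) = 1)
-8 + S(2)*(30 + 5) = -8 + 1*(30 + 5) = -8 + 1*35 = -8 + 35 = 27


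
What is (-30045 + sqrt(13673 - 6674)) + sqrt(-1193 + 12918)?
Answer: -30045 + sqrt(6999) + 5*sqrt(469) ≈ -29853.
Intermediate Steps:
(-30045 + sqrt(13673 - 6674)) + sqrt(-1193 + 12918) = (-30045 + sqrt(6999)) + sqrt(11725) = (-30045 + sqrt(6999)) + 5*sqrt(469) = -30045 + sqrt(6999) + 5*sqrt(469)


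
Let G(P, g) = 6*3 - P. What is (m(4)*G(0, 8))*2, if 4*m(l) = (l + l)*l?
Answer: 288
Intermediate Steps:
G(P, g) = 18 - P
m(l) = l²/2 (m(l) = ((l + l)*l)/4 = ((2*l)*l)/4 = (2*l²)/4 = l²/2)
(m(4)*G(0, 8))*2 = (((½)*4²)*(18 - 1*0))*2 = (((½)*16)*(18 + 0))*2 = (8*18)*2 = 144*2 = 288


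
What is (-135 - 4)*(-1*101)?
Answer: 14039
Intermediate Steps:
(-135 - 4)*(-1*101) = -139*(-101) = 14039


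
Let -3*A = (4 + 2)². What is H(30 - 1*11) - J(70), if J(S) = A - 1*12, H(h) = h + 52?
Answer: 95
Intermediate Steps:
H(h) = 52 + h
A = -12 (A = -(4 + 2)²/3 = -⅓*6² = -⅓*36 = -12)
J(S) = -24 (J(S) = -12 - 1*12 = -12 - 12 = -24)
H(30 - 1*11) - J(70) = (52 + (30 - 1*11)) - 1*(-24) = (52 + (30 - 11)) + 24 = (52 + 19) + 24 = 71 + 24 = 95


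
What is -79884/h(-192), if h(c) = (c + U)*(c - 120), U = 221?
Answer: 6657/754 ≈ 8.8289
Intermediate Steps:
h(c) = (-120 + c)*(221 + c) (h(c) = (c + 221)*(c - 120) = (221 + c)*(-120 + c) = (-120 + c)*(221 + c))
-79884/h(-192) = -79884/(-26520 + (-192)² + 101*(-192)) = -79884/(-26520 + 36864 - 19392) = -79884/(-9048) = -79884*(-1/9048) = 6657/754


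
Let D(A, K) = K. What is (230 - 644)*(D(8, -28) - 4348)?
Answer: 1811664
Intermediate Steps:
(230 - 644)*(D(8, -28) - 4348) = (230 - 644)*(-28 - 4348) = -414*(-4376) = 1811664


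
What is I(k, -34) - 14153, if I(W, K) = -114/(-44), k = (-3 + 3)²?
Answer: -311309/22 ≈ -14150.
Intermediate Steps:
k = 0 (k = 0² = 0)
I(W, K) = 57/22 (I(W, K) = -114*(-1/44) = 57/22)
I(k, -34) - 14153 = 57/22 - 14153 = -311309/22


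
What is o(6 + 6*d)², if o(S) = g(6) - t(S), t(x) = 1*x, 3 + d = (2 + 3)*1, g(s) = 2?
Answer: 256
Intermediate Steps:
d = 2 (d = -3 + (2 + 3)*1 = -3 + 5*1 = -3 + 5 = 2)
t(x) = x
o(S) = 2 - S
o(6 + 6*d)² = (2 - (6 + 6*2))² = (2 - (6 + 12))² = (2 - 1*18)² = (2 - 18)² = (-16)² = 256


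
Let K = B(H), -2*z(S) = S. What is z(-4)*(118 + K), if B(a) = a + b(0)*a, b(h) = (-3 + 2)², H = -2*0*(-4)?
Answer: 236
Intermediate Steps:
H = 0 (H = 0*(-4) = 0)
z(S) = -S/2
b(h) = 1 (b(h) = (-1)² = 1)
B(a) = 2*a (B(a) = a + 1*a = a + a = 2*a)
K = 0 (K = 2*0 = 0)
z(-4)*(118 + K) = (-½*(-4))*(118 + 0) = 2*118 = 236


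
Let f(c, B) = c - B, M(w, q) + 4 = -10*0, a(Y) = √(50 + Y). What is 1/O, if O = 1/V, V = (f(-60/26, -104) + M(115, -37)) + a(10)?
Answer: 1270/13 + 2*√15 ≈ 105.44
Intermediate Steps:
M(w, q) = -4 (M(w, q) = -4 - 10*0 = -4 + 0 = -4)
V = 1270/13 + 2*√15 (V = ((-60/26 - 1*(-104)) - 4) + √(50 + 10) = ((-60*1/26 + 104) - 4) + √60 = ((-30/13 + 104) - 4) + 2*√15 = (1322/13 - 4) + 2*√15 = 1270/13 + 2*√15 ≈ 105.44)
O = 1/(1270/13 + 2*√15) ≈ 0.0094842
1/O = 1/(1651/160276 - 169*√15/801380)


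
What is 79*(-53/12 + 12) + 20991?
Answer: 259081/12 ≈ 21590.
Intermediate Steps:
79*(-53/12 + 12) + 20991 = 79*(91/12) + 20991 = 7189/12 + 20991 = 259081/12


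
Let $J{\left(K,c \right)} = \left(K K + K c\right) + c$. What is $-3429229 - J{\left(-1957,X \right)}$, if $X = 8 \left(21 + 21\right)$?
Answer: $-6601862$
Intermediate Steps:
$X = 336$ ($X = 8 \cdot 42 = 336$)
$J{\left(K,c \right)} = c + K^{2} + K c$ ($J{\left(K,c \right)} = \left(K^{2} + K c\right) + c = c + K^{2} + K c$)
$-3429229 - J{\left(-1957,X \right)} = -3429229 - \left(336 + \left(-1957\right)^{2} - 657552\right) = -3429229 - \left(336 + 3829849 - 657552\right) = -3429229 - 3172633 = -6601862$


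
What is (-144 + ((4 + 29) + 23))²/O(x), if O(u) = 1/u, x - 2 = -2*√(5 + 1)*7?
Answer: 15488 - 108416*√6 ≈ -2.5008e+5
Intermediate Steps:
x = 2 - 14*√6 (x = 2 - 2*√(5 + 1)*7 = 2 - 2*√6*7 = 2 - 14*√6 ≈ -32.293)
(-144 + ((4 + 29) + 23))²/O(x) = (-144 + ((4 + 29) + 23))²/(1/(2 - 14*√6)) = (-144 + (33 + 23))²*(2 - 14*√6) = (-144 + 56)²*(2 - 14*√6) = (-88)²*(2 - 14*√6) = 7744*(2 - 14*√6) = 15488 - 108416*√6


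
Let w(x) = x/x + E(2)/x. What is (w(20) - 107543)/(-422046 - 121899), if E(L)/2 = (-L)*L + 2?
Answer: 179237/906575 ≈ 0.19771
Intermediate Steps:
E(L) = 4 - 2*L² (E(L) = 2*((-L)*L + 2) = 2*(-L² + 2) = 2*(2 - L²) = 4 - 2*L²)
w(x) = 1 - 4/x (w(x) = x/x + (4 - 2*2²)/x = 1 + (4 - 2*4)/x = 1 + (4 - 8)/x = 1 - 4/x)
(w(20) - 107543)/(-422046 - 121899) = ((-4 + 20)/20 - 107543)/(-422046 - 121899) = ((1/20)*16 - 107543)/(-543945) = (⅘ - 107543)*(-1/543945) = -537711/5*(-1/543945) = 179237/906575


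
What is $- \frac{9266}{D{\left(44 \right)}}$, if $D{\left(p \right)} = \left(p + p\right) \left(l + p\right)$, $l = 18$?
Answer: $- \frac{4633}{2728} \approx -1.6983$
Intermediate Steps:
$D{\left(p \right)} = 2 p \left(18 + p\right)$ ($D{\left(p \right)} = \left(p + p\right) \left(18 + p\right) = 2 p \left(18 + p\right)$)
$- \frac{9266}{D{\left(44 \right)}} = - \frac{9266}{2 \cdot 44 \left(18 + 44\right)} = - \frac{9266}{2 \cdot 44 \cdot 62} = - \frac{9266}{5456} = \left(-9266\right) \frac{1}{5456} = - \frac{4633}{2728}$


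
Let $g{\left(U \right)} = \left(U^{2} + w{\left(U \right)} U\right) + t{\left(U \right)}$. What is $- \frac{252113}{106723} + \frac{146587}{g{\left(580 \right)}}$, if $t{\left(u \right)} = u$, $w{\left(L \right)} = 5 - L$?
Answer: $\frac{14766851161}{371396040} \approx 39.76$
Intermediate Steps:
$g{\left(U \right)} = U + U^{2} + U \left(5 - U\right)$ ($g{\left(U \right)} = \left(U^{2} + \left(5 - U\right) U\right) + U = \left(U^{2} + U \left(5 - U\right)\right) + U = U + U^{2} + U \left(5 - U\right)$)
$- \frac{252113}{106723} + \frac{146587}{g{\left(580 \right)}} = - \frac{252113}{106723} + \frac{146587}{6 \cdot 580} = \left(-252113\right) \frac{1}{106723} + \frac{146587}{3480} = - \frac{252113}{106723} + 146587 \cdot \frac{1}{3480} = - \frac{252113}{106723} + \frac{146587}{3480} = \frac{14766851161}{371396040}$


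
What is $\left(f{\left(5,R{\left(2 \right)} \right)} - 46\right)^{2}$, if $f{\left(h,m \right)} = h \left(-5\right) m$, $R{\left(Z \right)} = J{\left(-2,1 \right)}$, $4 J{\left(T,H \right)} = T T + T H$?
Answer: $\frac{13689}{4} \approx 3422.3$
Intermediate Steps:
$J{\left(T,H \right)} = \frac{T^{2}}{4} + \frac{H T}{4}$ ($J{\left(T,H \right)} = \frac{T T + T H}{4} = \frac{T^{2} + H T}{4} = \frac{T^{2}}{4} + \frac{H T}{4}$)
$R{\left(Z \right)} = \frac{1}{2}$ ($R{\left(Z \right)} = \frac{1}{4} \left(-2\right) \left(1 - 2\right) = \frac{1}{4} \left(-2\right) \left(-1\right) = \frac{1}{2}$)
$f{\left(h,m \right)} = - 5 h m$
$\left(f{\left(5,R{\left(2 \right)} \right)} - 46\right)^{2} = \left(\left(-5\right) 5 \cdot \frac{1}{2} - 46\right)^{2} = \left(- \frac{25}{2} - 46\right)^{2} = \left(- \frac{117}{2}\right)^{2} = \frac{13689}{4}$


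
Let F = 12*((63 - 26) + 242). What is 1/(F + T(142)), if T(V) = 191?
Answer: 1/3539 ≈ 0.00028257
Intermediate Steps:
F = 3348 (F = 12*(37 + 242) = 12*279 = 3348)
1/(F + T(142)) = 1/(3348 + 191) = 1/3539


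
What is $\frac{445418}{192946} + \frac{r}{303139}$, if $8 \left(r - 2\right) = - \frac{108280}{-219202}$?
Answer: $\frac{14798761577857449}{6410503030799894} \approx 2.3085$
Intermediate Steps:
$r = \frac{451939}{219202}$ ($r = 2 + \frac{\left(-108280\right) \frac{1}{-219202}}{8} = 2 + \frac{\left(-108280\right) \left(- \frac{1}{219202}\right)}{8} = 2 + \frac{1}{8} \cdot \frac{54140}{109601} = 2 + \frac{13535}{219202} = \frac{451939}{219202} \approx 2.0617$)
$\frac{445418}{192946} + \frac{r}{303139} = \frac{445418}{192946} + \frac{451939}{219202 \cdot 303139} = 445418 \cdot \frac{1}{192946} + \frac{451939}{219202} \cdot \frac{1}{303139} = \frac{222709}{96473} + \frac{451939}{66448675078} = \frac{14798761577857449}{6410503030799894}$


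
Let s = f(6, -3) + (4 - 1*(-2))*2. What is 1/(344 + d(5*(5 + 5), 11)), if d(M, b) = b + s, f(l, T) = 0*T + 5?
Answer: 1/372 ≈ 0.0026882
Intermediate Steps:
f(l, T) = 5 (f(l, T) = 0 + 5 = 5)
s = 17 (s = 5 + (4 - 1*(-2))*2 = 5 + (4 + 2)*2 = 5 + 6*2 = 5 + 12 = 17)
d(M, b) = 17 + b (d(M, b) = b + 17 = 17 + b)
1/(344 + d(5*(5 + 5), 11)) = 1/(344 + (17 + 11)) = 1/(344 + 28) = 1/372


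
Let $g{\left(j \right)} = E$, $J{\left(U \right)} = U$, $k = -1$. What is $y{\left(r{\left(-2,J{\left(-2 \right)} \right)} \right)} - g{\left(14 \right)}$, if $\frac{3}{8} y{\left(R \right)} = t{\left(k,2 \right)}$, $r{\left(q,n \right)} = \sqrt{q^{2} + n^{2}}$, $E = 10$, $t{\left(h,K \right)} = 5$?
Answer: $\frac{10}{3} \approx 3.3333$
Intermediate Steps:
$r{\left(q,n \right)} = \sqrt{n^{2} + q^{2}}$
$y{\left(R \right)} = \frac{40}{3}$ ($y{\left(R \right)} = \frac{8}{3} \cdot 5 = \frac{40}{3}$)
$g{\left(j \right)} = 10$
$y{\left(r{\left(-2,J{\left(-2 \right)} \right)} \right)} - g{\left(14 \right)} = \frac{40}{3} - 10 = \frac{10}{3}$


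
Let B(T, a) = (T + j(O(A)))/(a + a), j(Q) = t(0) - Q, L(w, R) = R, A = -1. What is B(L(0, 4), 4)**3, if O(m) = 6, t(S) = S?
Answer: -1/64 ≈ -0.015625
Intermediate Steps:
j(Q) = -Q (j(Q) = 0 - Q = -Q)
B(T, a) = (-6 + T)/(2*a) (B(T, a) = (T - 1*6)/(a + a) = (T - 6)/((2*a)) = (-6 + T)*(1/(2*a)) = (-6 + T)/(2*a))
B(L(0, 4), 4)**3 = ((1/2)*(-6 + 4)/4)**3 = ((1/2)*(1/4)*(-2))**3 = (-1/4)**3 = -1/64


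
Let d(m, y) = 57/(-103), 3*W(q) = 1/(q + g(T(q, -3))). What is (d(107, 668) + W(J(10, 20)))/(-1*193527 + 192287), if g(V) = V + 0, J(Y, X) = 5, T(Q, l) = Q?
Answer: 1607/3831600 ≈ 0.00041941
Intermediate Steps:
g(V) = V
W(q) = 1/(6*q) (W(q) = 1/(3*(q + q)) = 1/(3*((2*q))) = (1/(2*q))/3 = 1/(6*q))
d(m, y) = -57/103 (d(m, y) = 57*(-1/103) = -57/103)
(d(107, 668) + W(J(10, 20)))/(-1*193527 + 192287) = (-57/103 + (1/6)/5)/(-1*193527 + 192287) = (-57/103 + (1/6)*(1/5))/(-193527 + 192287) = (-57/103 + 1/30)/(-1240) = -1607/3090*(-1/1240) = 1607/3831600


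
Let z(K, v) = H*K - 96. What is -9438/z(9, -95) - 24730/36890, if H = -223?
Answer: 9872021/2585989 ≈ 3.8175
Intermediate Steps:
z(K, v) = -96 - 223*K (z(K, v) = -223*K - 96 = -96 - 223*K)
-9438/z(9, -95) - 24730/36890 = -9438/(-96 - 223*9) - 24730/36890 = -9438/(-96 - 2007) - 24730*1/36890 = -9438/(-2103) - 2473/3689 = -9438*(-1/2103) - 2473/3689 = 3146/701 - 2473/3689 = 9872021/2585989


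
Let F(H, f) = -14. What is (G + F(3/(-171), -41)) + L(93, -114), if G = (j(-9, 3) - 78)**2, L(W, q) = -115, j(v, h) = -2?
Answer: 6271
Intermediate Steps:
G = 6400 (G = (-2 - 78)**2 = (-80)**2 = 6400)
(G + F(3/(-171), -41)) + L(93, -114) = (6400 - 14) - 115 = 6386 - 115 = 6271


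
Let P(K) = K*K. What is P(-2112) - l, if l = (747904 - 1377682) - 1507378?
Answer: 6597700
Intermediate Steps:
P(K) = K²
l = -2137156 (l = -629778 - 1507378 = -2137156)
P(-2112) - l = (-2112)² - 1*(-2137156) = 4460544 + 2137156 = 6597700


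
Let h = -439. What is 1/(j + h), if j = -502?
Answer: -1/941 ≈ -0.0010627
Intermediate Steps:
1/(j + h) = 1/(-502 - 439) = 1/(-941) = -1/941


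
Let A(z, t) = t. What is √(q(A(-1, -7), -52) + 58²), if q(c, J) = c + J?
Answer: √3305 ≈ 57.489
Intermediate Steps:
q(c, J) = J + c
√(q(A(-1, -7), -52) + 58²) = √((-52 - 7) + 58²) = √(-59 + 3364) = √3305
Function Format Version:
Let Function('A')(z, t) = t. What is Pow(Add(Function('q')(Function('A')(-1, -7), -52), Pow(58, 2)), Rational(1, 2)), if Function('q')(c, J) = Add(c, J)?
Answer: Pow(3305, Rational(1, 2)) ≈ 57.489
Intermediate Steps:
Function('q')(c, J) = Add(J, c)
Pow(Add(Function('q')(Function('A')(-1, -7), -52), Pow(58, 2)), Rational(1, 2)) = Pow(Add(Add(-52, -7), Pow(58, 2)), Rational(1, 2)) = Pow(Add(-59, 3364), Rational(1, 2)) = Pow(3305, Rational(1, 2))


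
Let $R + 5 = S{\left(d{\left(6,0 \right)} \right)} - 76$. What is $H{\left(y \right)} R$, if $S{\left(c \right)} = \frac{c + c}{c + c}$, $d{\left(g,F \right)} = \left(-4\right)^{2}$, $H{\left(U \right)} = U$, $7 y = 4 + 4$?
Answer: $- \frac{640}{7} \approx -91.429$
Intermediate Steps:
$y = \frac{8}{7}$ ($y = \frac{4 + 4}{7} = \frac{1}{7} \cdot 8 = \frac{8}{7} \approx 1.1429$)
$d{\left(g,F \right)} = 16$
$S{\left(c \right)} = 1$ ($S{\left(c \right)} = \frac{2 c}{2 c} = 2 c \frac{1}{2 c} = 1$)
$R = -80$ ($R = -5 + \left(1 - 76\right) = -5 - 75 = -80$)
$H{\left(y \right)} R = \frac{8}{7} \left(-80\right) = - \frac{640}{7}$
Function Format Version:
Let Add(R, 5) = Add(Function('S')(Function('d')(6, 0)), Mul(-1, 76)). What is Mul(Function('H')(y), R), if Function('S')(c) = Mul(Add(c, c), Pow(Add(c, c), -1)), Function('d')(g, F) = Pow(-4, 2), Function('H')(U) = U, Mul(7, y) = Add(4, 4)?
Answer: Rational(-640, 7) ≈ -91.429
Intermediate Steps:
y = Rational(8, 7) (y = Mul(Rational(1, 7), Add(4, 4)) = Mul(Rational(1, 7), 8) = Rational(8, 7) ≈ 1.1429)
Function('d')(g, F) = 16
Function('S')(c) = 1 (Function('S')(c) = Mul(Mul(2, c), Pow(Mul(2, c), -1)) = Mul(Mul(2, c), Mul(Rational(1, 2), Pow(c, -1))) = 1)
R = -80 (R = Add(-5, Add(1, Mul(-1, 76))) = Add(-5, Add(1, -76)) = Add(-5, -75) = -80)
Mul(Function('H')(y), R) = Mul(Rational(8, 7), -80) = Rational(-640, 7)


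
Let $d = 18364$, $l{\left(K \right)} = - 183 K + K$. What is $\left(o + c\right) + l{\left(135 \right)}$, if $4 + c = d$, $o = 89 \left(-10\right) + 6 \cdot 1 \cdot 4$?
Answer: $-7076$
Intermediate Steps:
$l{\left(K \right)} = - 182 K$
$o = -866$ ($o = -890 + 6 \cdot 4 = -890 + 24 = -866$)
$c = 18360$ ($c = -4 + 18364 = 18360$)
$\left(o + c\right) + l{\left(135 \right)} = \left(-866 + 18360\right) - 24570 = 17494 - 24570 = -7076$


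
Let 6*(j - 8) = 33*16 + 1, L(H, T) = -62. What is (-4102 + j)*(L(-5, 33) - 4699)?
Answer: 38143545/2 ≈ 1.9072e+7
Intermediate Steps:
j = 577/6 (j = 8 + (33*16 + 1)/6 = 8 + (528 + 1)/6 = 8 + (⅙)*529 = 8 + 529/6 = 577/6 ≈ 96.167)
(-4102 + j)*(L(-5, 33) - 4699) = (-4102 + 577/6)*(-62 - 4699) = -24035/6*(-4761) = 38143545/2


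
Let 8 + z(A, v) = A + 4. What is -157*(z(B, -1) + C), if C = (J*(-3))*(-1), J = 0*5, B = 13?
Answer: -1413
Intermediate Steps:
J = 0
z(A, v) = -4 + A (z(A, v) = -8 + (A + 4) = -8 + (4 + A) = -4 + A)
C = 0 (C = (0*(-3))*(-1) = 0*(-1) = 0)
-157*(z(B, -1) + C) = -157*((-4 + 13) + 0) = -157*(9 + 0) = -157*9 = -1413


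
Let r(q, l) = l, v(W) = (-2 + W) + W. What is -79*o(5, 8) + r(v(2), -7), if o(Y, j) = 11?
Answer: -876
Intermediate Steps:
v(W) = -2 + 2*W
-79*o(5, 8) + r(v(2), -7) = -79*11 - 7 = -869 - 7 = -876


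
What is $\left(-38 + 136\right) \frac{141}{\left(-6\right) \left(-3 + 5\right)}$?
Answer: $- \frac{2303}{2} \approx -1151.5$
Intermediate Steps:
$\left(-38 + 136\right) \frac{141}{\left(-6\right) \left(-3 + 5\right)} = 98 \frac{141}{\left(-6\right) 2} = 98 \frac{141}{-12} = 98 \cdot 141 \left(- \frac{1}{12}\right) = 98 \left(- \frac{47}{4}\right) = - \frac{2303}{2}$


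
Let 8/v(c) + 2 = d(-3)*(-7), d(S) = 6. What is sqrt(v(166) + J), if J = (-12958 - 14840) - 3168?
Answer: 2*I*sqrt(936727)/11 ≈ 175.97*I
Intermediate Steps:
J = -30966 (J = -27798 - 3168 = -30966)
v(c) = -2/11 (v(c) = 8/(-2 + 6*(-7)) = 8/(-2 - 42) = 8/(-44) = 8*(-1/44) = -2/11)
sqrt(v(166) + J) = sqrt(-2/11 - 30966) = sqrt(-340628/11) = 2*I*sqrt(936727)/11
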